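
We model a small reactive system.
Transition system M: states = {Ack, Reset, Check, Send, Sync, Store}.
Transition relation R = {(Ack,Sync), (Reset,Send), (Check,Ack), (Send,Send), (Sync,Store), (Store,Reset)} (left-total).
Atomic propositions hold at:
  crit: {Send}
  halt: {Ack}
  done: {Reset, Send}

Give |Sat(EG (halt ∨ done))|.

2

Sat(halt ∨ done) = {Ack, Reset, Send}
EG (halt ∨ done): greatest fixpoint, start Z0 = {Ack, Reset, Send}, keep only states in Sat with some successor in Z. Z1 = {Reset, Send}; fixed.
Sat(EG (halt ∨ done)) = {Reset, Send}
|Sat(EG (halt ∨ done))| = |{Reset, Send}| = 2.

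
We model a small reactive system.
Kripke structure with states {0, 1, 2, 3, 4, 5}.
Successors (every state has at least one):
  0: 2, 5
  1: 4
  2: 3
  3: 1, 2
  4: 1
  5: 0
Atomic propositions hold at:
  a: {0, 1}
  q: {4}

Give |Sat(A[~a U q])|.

1

Sat(~a) = {2, 3, 4, 5}
A[~a U q]: least fixpoint, start Z0 = Sat(q) = {4}, add states in Sat(~a) with every successor in Z. Already a fixed point.
Sat(A[~a U q]) = {4}
|Sat(A[~a U q])| = |{4}| = 1.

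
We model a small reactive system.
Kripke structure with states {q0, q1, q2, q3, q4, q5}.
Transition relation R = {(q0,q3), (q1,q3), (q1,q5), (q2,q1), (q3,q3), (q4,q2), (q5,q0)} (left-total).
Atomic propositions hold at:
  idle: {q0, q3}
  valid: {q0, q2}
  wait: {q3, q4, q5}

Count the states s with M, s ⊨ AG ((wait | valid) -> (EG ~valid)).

Sat(wait | valid) = {q0, q2, q3, q4, q5}
Sat(~valid) = {q1, q3, q4, q5}
EG ~valid: greatest fixpoint, start Z0 = {q1, q3, q4, q5}, keep only states in Sat with some successor in Z. Z1 = {q1, q3}; fixed.
Sat(EG ~valid) = {q1, q3}
Sat((wait | valid) -> (EG ~valid)) = {q1, q3}
AG ((wait | valid) -> (EG ~valid)): greatest fixpoint, start Z0 = {q1, q3}, keep only states in Sat with every successor in Z. Z1 = {q3}; fixed.
Sat(AG ((wait | valid) -> (EG ~valid))) = {q3}
|Sat(AG ((wait | valid) -> (EG ~valid)))| = |{q3}| = 1.

1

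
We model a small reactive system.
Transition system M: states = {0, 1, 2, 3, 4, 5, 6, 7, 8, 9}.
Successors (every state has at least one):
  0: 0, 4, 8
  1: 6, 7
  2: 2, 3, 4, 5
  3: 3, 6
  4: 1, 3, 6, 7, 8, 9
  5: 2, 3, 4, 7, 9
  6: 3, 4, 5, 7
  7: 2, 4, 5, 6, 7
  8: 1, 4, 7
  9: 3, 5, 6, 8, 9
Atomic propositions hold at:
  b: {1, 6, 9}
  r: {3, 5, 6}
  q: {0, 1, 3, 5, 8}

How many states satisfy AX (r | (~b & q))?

Sat(~b) = {0, 2, 3, 4, 5, 7, 8}
Sat(~b & q) = {0, 3, 5, 8}
Sat(r | (~b & q)) = {0, 3, 5, 6, 8}
Sat(AX (r | (~b & q))) = {s : every successor in {0, 3, 5, 6, 8}} = {3}
|Sat(AX (r | (~b & q)))| = |{3}| = 1.

1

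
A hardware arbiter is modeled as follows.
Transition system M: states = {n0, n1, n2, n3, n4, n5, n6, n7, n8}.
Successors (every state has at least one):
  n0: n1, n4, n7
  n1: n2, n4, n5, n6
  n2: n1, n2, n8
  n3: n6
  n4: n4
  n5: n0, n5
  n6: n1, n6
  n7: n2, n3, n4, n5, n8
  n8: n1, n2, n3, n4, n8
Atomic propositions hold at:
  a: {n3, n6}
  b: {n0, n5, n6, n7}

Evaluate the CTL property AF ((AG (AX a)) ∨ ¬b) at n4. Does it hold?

Yes

Sat(AX a) = {s : every successor in {n3, n6}} = {n3}
AG (AX a): greatest fixpoint, start Z0 = {n3}, keep only states in Sat with every successor in Z. Z1 = ∅; fixed.
Sat(AG (AX a)) = ∅
Sat(¬b) = {n1, n2, n3, n4, n8}
Sat((AG (AX a)) ∨ ¬b) = {n1, n2, n3, n4, n8}
AF ((AG (AX a)) ∨ ¬b): least fixpoint, start Z0 = {n1, n2, n3, n4, n8}, add states with every successor in Z. Already a fixed point.
Sat(AF ((AG (AX a)) ∨ ¬b)) = {n1, n2, n3, n4, n8}
n4 ∈ Sat(AF ((AG (AX a)) ∨ ¬b)) = {n1, n2, n3, n4, n8}, so the formula holds at n4.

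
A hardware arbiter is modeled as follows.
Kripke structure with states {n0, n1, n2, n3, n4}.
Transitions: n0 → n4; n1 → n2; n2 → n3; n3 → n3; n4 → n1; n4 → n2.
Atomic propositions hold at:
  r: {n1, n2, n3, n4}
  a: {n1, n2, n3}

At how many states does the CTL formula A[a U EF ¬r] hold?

Sat(¬r) = {n0}
EF ¬r: least fixpoint, start Z0 = {n0}, add states with some successor in Z. Already a fixed point.
Sat(EF ¬r) = {n0}
A[a U EF ¬r]: least fixpoint, start Z0 = Sat(EF ¬r) = {n0}, add states in Sat(a) with every successor in Z. Already a fixed point.
Sat(A[a U EF ¬r]) = {n0}
|Sat(A[a U EF ¬r])| = |{n0}| = 1.

1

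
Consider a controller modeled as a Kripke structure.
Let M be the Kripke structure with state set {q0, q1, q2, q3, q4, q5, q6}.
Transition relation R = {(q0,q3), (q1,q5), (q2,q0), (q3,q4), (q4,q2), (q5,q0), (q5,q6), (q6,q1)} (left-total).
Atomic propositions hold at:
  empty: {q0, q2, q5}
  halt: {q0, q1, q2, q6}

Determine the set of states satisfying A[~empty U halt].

Sat(~empty) = {q1, q3, q4, q6}
A[~empty U halt]: least fixpoint, start Z0 = Sat(halt) = {q0, q1, q2, q6}, add states in Sat(~empty) with every successor in Z. Z1 = {q0, q1, q2, q4, q6}; Z2 = {q0, q1, q2, q3, q4, q6}; fixed.
Sat(A[~empty U halt]) = {q0, q1, q2, q3, q4, q6}

{q0, q1, q2, q3, q4, q6}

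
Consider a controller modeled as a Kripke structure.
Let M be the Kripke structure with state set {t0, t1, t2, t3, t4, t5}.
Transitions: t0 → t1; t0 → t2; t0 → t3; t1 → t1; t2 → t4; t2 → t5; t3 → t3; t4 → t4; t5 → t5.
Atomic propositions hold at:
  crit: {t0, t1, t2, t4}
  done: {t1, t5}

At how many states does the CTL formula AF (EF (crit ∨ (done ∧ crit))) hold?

Sat(done ∧ crit) = {t1}
Sat(crit ∨ (done ∧ crit)) = {t0, t1, t2, t4}
EF (crit ∨ (done ∧ crit)): least fixpoint, start Z0 = {t0, t1, t2, t4}, add states with some successor in Z. Already a fixed point.
Sat(EF (crit ∨ (done ∧ crit))) = {t0, t1, t2, t4}
AF (EF (crit ∨ (done ∧ crit))): least fixpoint, start Z0 = {t0, t1, t2, t4}, add states with every successor in Z. Already a fixed point.
Sat(AF (EF (crit ∨ (done ∧ crit)))) = {t0, t1, t2, t4}
|Sat(AF (EF (crit ∨ (done ∧ crit))))| = |{t0, t1, t2, t4}| = 4.

4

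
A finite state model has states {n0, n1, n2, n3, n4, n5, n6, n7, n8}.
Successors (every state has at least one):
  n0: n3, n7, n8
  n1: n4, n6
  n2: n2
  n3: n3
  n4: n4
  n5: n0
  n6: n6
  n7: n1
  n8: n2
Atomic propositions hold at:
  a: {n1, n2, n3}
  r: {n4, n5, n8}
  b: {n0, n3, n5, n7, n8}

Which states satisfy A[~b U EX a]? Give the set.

Sat(~b) = {n1, n2, n4, n6}
Sat(EX a) = {s : some successor in {n1, n2, n3}} = {n0, n2, n3, n7, n8}
A[~b U EX a]: least fixpoint, start Z0 = Sat(EX a) = {n0, n2, n3, n7, n8}, add states in Sat(~b) with every successor in Z. Already a fixed point.
Sat(A[~b U EX a]) = {n0, n2, n3, n7, n8}

{n0, n2, n3, n7, n8}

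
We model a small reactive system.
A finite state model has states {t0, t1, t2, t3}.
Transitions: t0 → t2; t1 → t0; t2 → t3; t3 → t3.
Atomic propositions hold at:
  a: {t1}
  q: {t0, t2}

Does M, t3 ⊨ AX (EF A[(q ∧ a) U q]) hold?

No

Sat(q ∧ a) = ∅
A[(q ∧ a) U q]: least fixpoint, start Z0 = Sat(q) = {t0, t2}, add states in Sat(q ∧ a) with every successor in Z. Already a fixed point.
Sat(A[(q ∧ a) U q]) = {t0, t2}
EF A[(q ∧ a) U q]: least fixpoint, start Z0 = {t0, t2}, add states with some successor in Z. Z1 = {t0, t1, t2}; fixed.
Sat(EF A[(q ∧ a) U q]) = {t0, t1, t2}
Sat(AX (EF A[(q ∧ a) U q])) = {s : every successor in {t0, t1, t2}} = {t0, t1}
t3 ∉ Sat(AX (EF A[(q ∧ a) U q])) = {t0, t1}, so the formula does not hold at t3.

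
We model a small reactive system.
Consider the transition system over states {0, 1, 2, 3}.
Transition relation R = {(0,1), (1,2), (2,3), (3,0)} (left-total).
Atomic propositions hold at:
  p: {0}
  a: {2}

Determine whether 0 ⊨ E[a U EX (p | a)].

Sat(p | a) = {0, 2}
Sat(EX (p | a)) = {s : some successor in {0, 2}} = {1, 3}
E[a U EX (p | a)]: least fixpoint, start Z0 = Sat(EX (p | a)) = {1, 3}, add states in Sat(a) with some successor in Z. Z1 = {1, 2, 3}; fixed.
Sat(E[a U EX (p | a)]) = {1, 2, 3}
0 ∉ Sat(E[a U EX (p | a)]) = {1, 2, 3}, so the formula does not hold at 0.

No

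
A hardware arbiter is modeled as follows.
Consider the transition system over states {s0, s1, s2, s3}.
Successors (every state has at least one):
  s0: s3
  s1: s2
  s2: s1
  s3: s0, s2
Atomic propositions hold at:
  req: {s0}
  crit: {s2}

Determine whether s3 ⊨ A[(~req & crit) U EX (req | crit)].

Sat(~req) = {s1, s2, s3}
Sat(~req & crit) = {s2}
Sat(req | crit) = {s0, s2}
Sat(EX (req | crit)) = {s : some successor in {s0, s2}} = {s1, s3}
A[(~req & crit) U EX (req | crit)]: least fixpoint, start Z0 = Sat(EX (req | crit)) = {s1, s3}, add states in Sat(~req & crit) with every successor in Z. Z1 = {s1, s2, s3}; fixed.
Sat(A[(~req & crit) U EX (req | crit)]) = {s1, s2, s3}
s3 ∈ Sat(A[(~req & crit) U EX (req | crit)]) = {s1, s2, s3}, so the formula holds at s3.

Yes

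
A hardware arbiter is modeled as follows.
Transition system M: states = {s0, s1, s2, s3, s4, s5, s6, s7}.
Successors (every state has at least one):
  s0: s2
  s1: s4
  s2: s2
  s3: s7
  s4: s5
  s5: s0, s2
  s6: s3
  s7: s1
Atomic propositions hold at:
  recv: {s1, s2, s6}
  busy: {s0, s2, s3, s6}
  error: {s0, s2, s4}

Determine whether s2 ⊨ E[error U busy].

Yes

E[error U busy]: least fixpoint, start Z0 = Sat(busy) = {s0, s2, s3, s6}, add states in Sat(error) with some successor in Z. Already a fixed point.
Sat(E[error U busy]) = {s0, s2, s3, s6}
s2 ∈ Sat(E[error U busy]) = {s0, s2, s3, s6}, so the formula holds at s2.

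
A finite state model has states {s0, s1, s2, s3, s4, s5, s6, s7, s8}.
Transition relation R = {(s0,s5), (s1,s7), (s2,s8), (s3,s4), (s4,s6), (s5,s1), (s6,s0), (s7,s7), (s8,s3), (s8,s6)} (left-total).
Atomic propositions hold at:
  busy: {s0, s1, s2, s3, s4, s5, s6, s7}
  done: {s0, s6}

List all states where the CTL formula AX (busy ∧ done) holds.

{s4, s6}

Sat(busy ∧ done) = {s0, s6}
Sat(AX (busy ∧ done)) = {s : every successor in {s0, s6}} = {s4, s6}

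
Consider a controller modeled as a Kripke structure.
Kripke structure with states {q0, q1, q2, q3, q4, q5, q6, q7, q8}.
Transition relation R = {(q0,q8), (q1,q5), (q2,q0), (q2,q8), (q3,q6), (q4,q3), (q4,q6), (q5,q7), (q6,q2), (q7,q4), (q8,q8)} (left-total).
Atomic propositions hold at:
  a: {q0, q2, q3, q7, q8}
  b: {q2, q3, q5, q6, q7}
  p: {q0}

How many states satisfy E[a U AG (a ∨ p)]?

3

Sat(a ∨ p) = {q0, q2, q3, q7, q8}
AG (a ∨ p): greatest fixpoint, start Z0 = {q0, q2, q3, q7, q8}, keep only states in Sat with every successor in Z. Z1 = {q0, q2, q8}; fixed.
Sat(AG (a ∨ p)) = {q0, q2, q8}
E[a U AG (a ∨ p)]: least fixpoint, start Z0 = Sat(AG (a ∨ p)) = {q0, q2, q8}, add states in Sat(a) with some successor in Z. Already a fixed point.
Sat(E[a U AG (a ∨ p)]) = {q0, q2, q8}
|Sat(E[a U AG (a ∨ p)])| = |{q0, q2, q8}| = 3.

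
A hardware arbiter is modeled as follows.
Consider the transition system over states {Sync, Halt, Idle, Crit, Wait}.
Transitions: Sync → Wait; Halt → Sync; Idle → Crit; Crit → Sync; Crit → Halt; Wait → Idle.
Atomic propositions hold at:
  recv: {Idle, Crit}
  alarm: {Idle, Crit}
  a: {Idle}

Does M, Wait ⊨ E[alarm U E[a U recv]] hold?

E[a U recv]: least fixpoint, start Z0 = Sat(recv) = {Idle, Crit}, add states in Sat(a) with some successor in Z. Already a fixed point.
Sat(E[a U recv]) = {Idle, Crit}
E[alarm U E[a U recv]]: least fixpoint, start Z0 = Sat(E[a U recv]) = {Idle, Crit}, add states in Sat(alarm) with some successor in Z. Already a fixed point.
Sat(E[alarm U E[a U recv]]) = {Idle, Crit}
Wait ∉ Sat(E[alarm U E[a U recv]]) = {Idle, Crit}, so the formula does not hold at Wait.

No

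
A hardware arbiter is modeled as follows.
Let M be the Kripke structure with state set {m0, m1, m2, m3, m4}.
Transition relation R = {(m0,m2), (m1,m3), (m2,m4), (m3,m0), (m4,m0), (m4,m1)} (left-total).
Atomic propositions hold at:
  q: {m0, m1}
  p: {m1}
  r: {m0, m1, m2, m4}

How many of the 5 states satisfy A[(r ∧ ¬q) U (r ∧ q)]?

4

Sat(¬q) = {m2, m3, m4}
Sat(r ∧ ¬q) = {m2, m4}
Sat(r ∧ q) = {m0, m1}
A[(r ∧ ¬q) U (r ∧ q)]: least fixpoint, start Z0 = Sat((r ∧ q)) = {m0, m1}, add states in Sat(r ∧ ¬q) with every successor in Z. Z1 = {m0, m1, m4}; Z2 = {m0, m1, m2, m4}; fixed.
Sat(A[(r ∧ ¬q) U (r ∧ q)]) = {m0, m1, m2, m4}
|Sat(A[(r ∧ ¬q) U (r ∧ q)])| = |{m0, m1, m2, m4}| = 4.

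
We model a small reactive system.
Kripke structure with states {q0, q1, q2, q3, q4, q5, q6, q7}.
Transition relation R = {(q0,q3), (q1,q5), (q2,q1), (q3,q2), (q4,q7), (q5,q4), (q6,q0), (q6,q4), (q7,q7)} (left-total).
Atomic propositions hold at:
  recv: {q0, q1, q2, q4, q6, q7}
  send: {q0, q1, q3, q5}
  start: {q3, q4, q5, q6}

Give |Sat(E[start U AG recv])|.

AG recv: greatest fixpoint, start Z0 = {q0, q1, q2, q4, q6, q7}, keep only states in Sat with every successor in Z. Z1 = {q2, q4, q6, q7}; Z2 = {q4, q7}; fixed.
Sat(AG recv) = {q4, q7}
E[start U AG recv]: least fixpoint, start Z0 = Sat(AG recv) = {q4, q7}, add states in Sat(start) with some successor in Z. Z1 = {q4, q5, q6, q7}; fixed.
Sat(E[start U AG recv]) = {q4, q5, q6, q7}
|Sat(E[start U AG recv])| = |{q4, q5, q6, q7}| = 4.

4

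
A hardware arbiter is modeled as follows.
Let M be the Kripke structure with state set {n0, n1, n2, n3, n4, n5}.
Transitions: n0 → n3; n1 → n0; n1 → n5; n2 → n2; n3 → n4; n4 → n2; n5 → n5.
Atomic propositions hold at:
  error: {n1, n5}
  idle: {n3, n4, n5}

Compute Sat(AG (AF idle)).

{n5}

AF idle: least fixpoint, start Z0 = {n3, n4, n5}, add states with every successor in Z. Z1 = {n0, n3, n4, n5}; Z2 = {n0, n1, n3, n4, n5}; fixed.
Sat(AF idle) = {n0, n1, n3, n4, n5}
AG (AF idle): greatest fixpoint, start Z0 = {n0, n1, n3, n4, n5}, keep only states in Sat with every successor in Z. Z1 = {n0, n1, n3, n5}; Z2 = {n0, n1, n5}; Z3 = {n1, n5}; Z4 = {n5}; fixed.
Sat(AG (AF idle)) = {n5}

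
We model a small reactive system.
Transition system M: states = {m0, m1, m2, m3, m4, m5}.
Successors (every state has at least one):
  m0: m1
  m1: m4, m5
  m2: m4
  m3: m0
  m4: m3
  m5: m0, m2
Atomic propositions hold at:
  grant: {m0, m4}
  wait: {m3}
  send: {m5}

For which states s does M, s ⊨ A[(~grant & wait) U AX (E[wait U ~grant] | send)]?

Sat(~grant) = {m1, m2, m3, m5}
Sat(~grant & wait) = {m3}
E[wait U ~grant]: least fixpoint, start Z0 = Sat(~grant) = {m1, m2, m3, m5}, add states in Sat(wait) with some successor in Z. Already a fixed point.
Sat(E[wait U ~grant]) = {m1, m2, m3, m5}
Sat(E[wait U ~grant] | send) = {m1, m2, m3, m5}
Sat(AX (E[wait U ~grant] | send)) = {s : every successor in {m1, m2, m3, m5}} = {m0, m4}
A[(~grant & wait) U AX (E[wait U ~grant] | send)]: least fixpoint, start Z0 = Sat(AX (E[wait U ~grant] | send)) = {m0, m4}, add states in Sat(~grant & wait) with every successor in Z. Z1 = {m0, m3, m4}; fixed.
Sat(A[(~grant & wait) U AX (E[wait U ~grant] | send)]) = {m0, m3, m4}

{m0, m3, m4}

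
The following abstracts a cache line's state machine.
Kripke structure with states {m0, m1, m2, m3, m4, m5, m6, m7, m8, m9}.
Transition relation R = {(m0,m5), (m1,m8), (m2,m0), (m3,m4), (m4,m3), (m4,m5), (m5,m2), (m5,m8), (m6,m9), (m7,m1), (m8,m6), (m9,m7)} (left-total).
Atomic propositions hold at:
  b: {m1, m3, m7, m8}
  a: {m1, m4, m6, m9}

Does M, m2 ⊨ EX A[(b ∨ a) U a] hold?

Sat(b ∨ a) = {m1, m3, m4, m6, m7, m8, m9}
A[(b ∨ a) U a]: least fixpoint, start Z0 = Sat(a) = {m1, m4, m6, m9}, add states in Sat(b ∨ a) with every successor in Z. Z1 = {m1, m3, m4, m6, m7, m8, m9}; fixed.
Sat(A[(b ∨ a) U a]) = {m1, m3, m4, m6, m7, m8, m9}
Sat(EX A[(b ∨ a) U a]) = {s : some successor in {m1, m3, m4, m6, m7, m8, m9}} = {m1, m3, m4, m5, m6, m7, m8, m9}
m2 ∉ Sat(EX A[(b ∨ a) U a]) = {m1, m3, m4, m5, m6, m7, m8, m9}, so the formula does not hold at m2.

No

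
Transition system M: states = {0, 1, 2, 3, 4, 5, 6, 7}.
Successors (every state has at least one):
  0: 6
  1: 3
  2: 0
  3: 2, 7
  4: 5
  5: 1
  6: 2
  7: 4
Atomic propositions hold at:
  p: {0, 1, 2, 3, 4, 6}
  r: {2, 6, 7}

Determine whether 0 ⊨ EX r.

Sat(EX r) = {s : some successor in {2, 6, 7}} = {0, 3, 6}
0 ∈ Sat(EX r) = {0, 3, 6}, so the formula holds at 0.

Yes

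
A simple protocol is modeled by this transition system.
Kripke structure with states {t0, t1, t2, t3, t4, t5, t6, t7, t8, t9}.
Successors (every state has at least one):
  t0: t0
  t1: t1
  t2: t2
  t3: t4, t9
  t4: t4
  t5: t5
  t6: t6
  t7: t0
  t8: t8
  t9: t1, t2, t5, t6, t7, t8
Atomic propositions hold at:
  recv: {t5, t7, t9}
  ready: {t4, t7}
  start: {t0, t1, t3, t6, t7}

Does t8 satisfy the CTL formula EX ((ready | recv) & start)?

No

Sat(ready | recv) = {t4, t5, t7, t9}
Sat((ready | recv) & start) = {t7}
Sat(EX ((ready | recv) & start)) = {s : some successor in {t7}} = {t9}
t8 ∉ Sat(EX ((ready | recv) & start)) = {t9}, so the formula does not hold at t8.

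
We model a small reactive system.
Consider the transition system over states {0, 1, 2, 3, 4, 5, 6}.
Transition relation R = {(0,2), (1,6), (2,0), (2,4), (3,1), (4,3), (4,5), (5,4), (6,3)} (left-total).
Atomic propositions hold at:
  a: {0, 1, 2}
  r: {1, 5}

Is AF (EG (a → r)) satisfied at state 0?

Sat(a → r) = {1, 3, 4, 5, 6}
EG (a → r): greatest fixpoint, start Z0 = {1, 3, 4, 5, 6}, keep only states in Sat with some successor in Z. Already a fixed point.
Sat(EG (a → r)) = {1, 3, 4, 5, 6}
AF (EG (a → r)): least fixpoint, start Z0 = {1, 3, 4, 5, 6}, add states with every successor in Z. Already a fixed point.
Sat(AF (EG (a → r))) = {1, 3, 4, 5, 6}
0 ∉ Sat(AF (EG (a → r))) = {1, 3, 4, 5, 6}, so the formula does not hold at 0.

No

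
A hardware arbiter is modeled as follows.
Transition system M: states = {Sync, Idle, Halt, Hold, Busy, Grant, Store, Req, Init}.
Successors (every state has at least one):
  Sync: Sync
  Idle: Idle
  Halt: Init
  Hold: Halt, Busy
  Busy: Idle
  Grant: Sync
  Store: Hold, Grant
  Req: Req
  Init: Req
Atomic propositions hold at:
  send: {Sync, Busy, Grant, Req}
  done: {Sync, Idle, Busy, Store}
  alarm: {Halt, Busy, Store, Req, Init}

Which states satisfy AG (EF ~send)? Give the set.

{Idle, Busy}

Sat(~send) = {Idle, Halt, Hold, Store, Init}
EF ~send: least fixpoint, start Z0 = {Idle, Halt, Hold, Store, Init}, add states with some successor in Z. Z1 = {Idle, Halt, Hold, Busy, Store, Init}; fixed.
Sat(EF ~send) = {Idle, Halt, Hold, Busy, Store, Init}
AG (EF ~send): greatest fixpoint, start Z0 = {Idle, Halt, Hold, Busy, Store, Init}, keep only states in Sat with every successor in Z. Z1 = {Idle, Halt, Hold, Busy}; Z2 = {Idle, Hold, Busy}; Z3 = {Idle, Busy}; fixed.
Sat(AG (EF ~send)) = {Idle, Busy}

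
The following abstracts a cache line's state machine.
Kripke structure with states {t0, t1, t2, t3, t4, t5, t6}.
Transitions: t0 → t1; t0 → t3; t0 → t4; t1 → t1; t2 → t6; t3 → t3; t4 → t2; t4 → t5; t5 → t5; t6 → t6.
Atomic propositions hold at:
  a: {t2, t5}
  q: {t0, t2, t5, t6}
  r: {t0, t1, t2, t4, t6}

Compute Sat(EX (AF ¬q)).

{t0, t1, t3}

Sat(¬q) = {t1, t3, t4}
AF ¬q: least fixpoint, start Z0 = {t1, t3, t4}, add states with every successor in Z. Z1 = {t0, t1, t3, t4}; fixed.
Sat(AF ¬q) = {t0, t1, t3, t4}
Sat(EX (AF ¬q)) = {s : some successor in {t0, t1, t3, t4}} = {t0, t1, t3}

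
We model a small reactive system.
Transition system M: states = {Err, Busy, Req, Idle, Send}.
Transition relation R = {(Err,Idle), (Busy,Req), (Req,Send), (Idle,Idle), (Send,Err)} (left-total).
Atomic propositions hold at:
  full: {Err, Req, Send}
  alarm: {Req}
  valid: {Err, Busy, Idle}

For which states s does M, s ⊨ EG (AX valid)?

{Err, Idle, Send}

Sat(AX valid) = {s : every successor in {Err, Busy, Idle}} = {Err, Idle, Send}
EG (AX valid): greatest fixpoint, start Z0 = {Err, Idle, Send}, keep only states in Sat with some successor in Z. Already a fixed point.
Sat(EG (AX valid)) = {Err, Idle, Send}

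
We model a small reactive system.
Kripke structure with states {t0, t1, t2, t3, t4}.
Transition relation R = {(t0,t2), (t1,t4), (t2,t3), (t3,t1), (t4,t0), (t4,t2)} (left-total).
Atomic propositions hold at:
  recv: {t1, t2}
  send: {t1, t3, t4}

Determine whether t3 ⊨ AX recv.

Yes

Sat(AX recv) = {s : every successor in {t1, t2}} = {t0, t3}
t3 ∈ Sat(AX recv) = {t0, t3}, so the formula holds at t3.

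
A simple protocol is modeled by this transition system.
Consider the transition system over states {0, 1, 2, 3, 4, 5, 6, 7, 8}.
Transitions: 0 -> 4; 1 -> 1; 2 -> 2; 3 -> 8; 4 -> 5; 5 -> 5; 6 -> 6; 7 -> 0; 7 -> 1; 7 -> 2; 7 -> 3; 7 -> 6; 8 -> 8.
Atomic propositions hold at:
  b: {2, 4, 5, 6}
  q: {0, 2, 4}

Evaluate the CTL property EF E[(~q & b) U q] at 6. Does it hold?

Sat(~q) = {1, 3, 5, 6, 7, 8}
Sat(~q & b) = {5, 6}
E[(~q & b) U q]: least fixpoint, start Z0 = Sat(q) = {0, 2, 4}, add states in Sat(~q & b) with some successor in Z. Already a fixed point.
Sat(E[(~q & b) U q]) = {0, 2, 4}
EF E[(~q & b) U q]: least fixpoint, start Z0 = {0, 2, 4}, add states with some successor in Z. Z1 = {0, 2, 4, 7}; fixed.
Sat(EF E[(~q & b) U q]) = {0, 2, 4, 7}
6 ∉ Sat(EF E[(~q & b) U q]) = {0, 2, 4, 7}, so the formula does not hold at 6.

No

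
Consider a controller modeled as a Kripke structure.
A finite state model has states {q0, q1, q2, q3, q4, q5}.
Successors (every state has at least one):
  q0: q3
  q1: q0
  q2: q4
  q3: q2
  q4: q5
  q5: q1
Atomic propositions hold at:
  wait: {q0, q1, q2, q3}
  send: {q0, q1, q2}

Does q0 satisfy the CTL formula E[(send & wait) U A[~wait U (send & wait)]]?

Sat(send & wait) = {q0, q1, q2}
Sat(~wait) = {q4, q5}
A[~wait U (send & wait)]: least fixpoint, start Z0 = Sat((send & wait)) = {q0, q1, q2}, add states in Sat(~wait) with every successor in Z. Z1 = {q0, q1, q2, q5}; Z2 = {q0, q1, q2, q4, q5}; fixed.
Sat(A[~wait U (send & wait)]) = {q0, q1, q2, q4, q5}
E[(send & wait) U A[~wait U (send & wait)]]: least fixpoint, start Z0 = Sat(A[~wait U (send & wait)]) = {q0, q1, q2, q4, q5}, add states in Sat(send & wait) with some successor in Z. Already a fixed point.
Sat(E[(send & wait) U A[~wait U (send & wait)]]) = {q0, q1, q2, q4, q5}
q0 ∈ Sat(E[(send & wait) U A[~wait U (send & wait)]]) = {q0, q1, q2, q4, q5}, so the formula holds at q0.

Yes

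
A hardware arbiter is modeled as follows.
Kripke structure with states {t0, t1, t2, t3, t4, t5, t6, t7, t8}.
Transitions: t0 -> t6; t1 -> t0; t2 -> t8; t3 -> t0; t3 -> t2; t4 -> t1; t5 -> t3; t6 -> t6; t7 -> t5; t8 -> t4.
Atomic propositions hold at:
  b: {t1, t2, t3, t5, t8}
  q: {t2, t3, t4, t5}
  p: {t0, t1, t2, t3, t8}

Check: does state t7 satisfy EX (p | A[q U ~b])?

No

Sat(~b) = {t0, t4, t6, t7}
A[q U ~b]: least fixpoint, start Z0 = Sat(~b) = {t0, t4, t6, t7}, add states in Sat(q) with every successor in Z. Already a fixed point.
Sat(A[q U ~b]) = {t0, t4, t6, t7}
Sat(p | A[q U ~b]) = {t0, t1, t2, t3, t4, t6, t7, t8}
Sat(EX (p | A[q U ~b])) = {s : some successor in {t0, t1, t2, t3, t4, t6, t7, t8}} = {t0, t1, t2, t3, t4, t5, t6, t8}
t7 ∉ Sat(EX (p | A[q U ~b])) = {t0, t1, t2, t3, t4, t5, t6, t8}, so the formula does not hold at t7.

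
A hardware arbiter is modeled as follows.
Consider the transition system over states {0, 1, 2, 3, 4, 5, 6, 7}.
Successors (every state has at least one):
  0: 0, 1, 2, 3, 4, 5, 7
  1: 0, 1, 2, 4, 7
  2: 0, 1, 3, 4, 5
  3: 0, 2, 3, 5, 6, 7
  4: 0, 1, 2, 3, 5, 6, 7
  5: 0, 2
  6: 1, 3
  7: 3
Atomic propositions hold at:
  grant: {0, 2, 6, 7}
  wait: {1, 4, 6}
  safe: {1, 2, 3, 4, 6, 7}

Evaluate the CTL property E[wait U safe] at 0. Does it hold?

E[wait U safe]: least fixpoint, start Z0 = Sat(safe) = {1, 2, 3, 4, 6, 7}, add states in Sat(wait) with some successor in Z. Already a fixed point.
Sat(E[wait U safe]) = {1, 2, 3, 4, 6, 7}
0 ∉ Sat(E[wait U safe]) = {1, 2, 3, 4, 6, 7}, so the formula does not hold at 0.

No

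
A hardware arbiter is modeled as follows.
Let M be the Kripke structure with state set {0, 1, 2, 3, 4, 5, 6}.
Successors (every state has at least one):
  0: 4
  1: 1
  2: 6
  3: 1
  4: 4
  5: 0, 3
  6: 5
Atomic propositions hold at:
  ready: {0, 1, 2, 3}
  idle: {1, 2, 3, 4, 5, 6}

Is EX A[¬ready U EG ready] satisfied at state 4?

Sat(¬ready) = {4, 5, 6}
EG ready: greatest fixpoint, start Z0 = {0, 1, 2, 3}, keep only states in Sat with some successor in Z. Z1 = {1, 3}; fixed.
Sat(EG ready) = {1, 3}
A[¬ready U EG ready]: least fixpoint, start Z0 = Sat(EG ready) = {1, 3}, add states in Sat(¬ready) with every successor in Z. Already a fixed point.
Sat(A[¬ready U EG ready]) = {1, 3}
Sat(EX A[¬ready U EG ready]) = {s : some successor in {1, 3}} = {1, 3, 5}
4 ∉ Sat(EX A[¬ready U EG ready]) = {1, 3, 5}, so the formula does not hold at 4.

No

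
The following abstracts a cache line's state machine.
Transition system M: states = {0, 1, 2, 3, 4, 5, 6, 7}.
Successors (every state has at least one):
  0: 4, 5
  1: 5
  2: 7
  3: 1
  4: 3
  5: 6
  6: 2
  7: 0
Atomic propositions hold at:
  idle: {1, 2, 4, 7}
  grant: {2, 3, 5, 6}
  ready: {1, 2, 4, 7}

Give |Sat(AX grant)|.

4

Sat(AX grant) = {s : every successor in {2, 3, 5, 6}} = {1, 4, 5, 6}
|Sat(AX grant)| = |{1, 4, 5, 6}| = 4.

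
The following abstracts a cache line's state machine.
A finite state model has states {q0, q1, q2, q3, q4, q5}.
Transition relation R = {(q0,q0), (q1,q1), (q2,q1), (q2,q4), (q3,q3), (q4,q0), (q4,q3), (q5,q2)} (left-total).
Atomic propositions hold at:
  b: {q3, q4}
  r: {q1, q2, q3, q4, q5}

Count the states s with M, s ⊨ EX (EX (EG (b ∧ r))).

Sat(b ∧ r) = {q3, q4}
EG (b ∧ r): greatest fixpoint, start Z0 = {q3, q4}, keep only states in Sat with some successor in Z. Already a fixed point.
Sat(EG (b ∧ r)) = {q3, q4}
Sat(EX (EG (b ∧ r))) = {s : some successor in {q3, q4}} = {q2, q3, q4}
Sat(EX (EX (EG (b ∧ r)))) = {s : some successor in {q2, q3, q4}} = {q2, q3, q4, q5}
|Sat(EX (EX (EG (b ∧ r))))| = |{q2, q3, q4, q5}| = 4.

4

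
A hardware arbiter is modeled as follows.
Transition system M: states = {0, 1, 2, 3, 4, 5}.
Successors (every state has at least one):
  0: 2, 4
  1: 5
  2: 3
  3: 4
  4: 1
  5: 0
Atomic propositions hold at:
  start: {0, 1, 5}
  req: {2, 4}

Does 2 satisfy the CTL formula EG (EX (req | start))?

No

Sat(req | start) = {0, 1, 2, 4, 5}
Sat(EX (req | start)) = {s : some successor in {0, 1, 2, 4, 5}} = {0, 1, 3, 4, 5}
EG (EX (req | start)): greatest fixpoint, start Z0 = {0, 1, 3, 4, 5}, keep only states in Sat with some successor in Z. Already a fixed point.
Sat(EG (EX (req | start))) = {0, 1, 3, 4, 5}
2 ∉ Sat(EG (EX (req | start))) = {0, 1, 3, 4, 5}, so the formula does not hold at 2.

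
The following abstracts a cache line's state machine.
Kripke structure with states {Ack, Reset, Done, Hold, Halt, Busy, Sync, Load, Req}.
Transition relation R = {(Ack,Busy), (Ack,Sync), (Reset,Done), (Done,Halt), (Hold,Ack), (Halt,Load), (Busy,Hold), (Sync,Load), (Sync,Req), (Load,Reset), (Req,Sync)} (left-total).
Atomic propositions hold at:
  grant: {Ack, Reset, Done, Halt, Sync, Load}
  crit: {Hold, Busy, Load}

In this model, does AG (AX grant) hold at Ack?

No

Sat(AX grant) = {s : every successor in {Ack, Reset, Done, Halt, Sync, Load}} = {Reset, Done, Hold, Halt, Load, Req}
AG (AX grant): greatest fixpoint, start Z0 = {Reset, Done, Hold, Halt, Load, Req}, keep only states in Sat with every successor in Z. Z1 = {Reset, Done, Halt, Load}; fixed.
Sat(AG (AX grant)) = {Reset, Done, Halt, Load}
Ack ∉ Sat(AG (AX grant)) = {Reset, Done, Halt, Load}, so the formula does not hold at Ack.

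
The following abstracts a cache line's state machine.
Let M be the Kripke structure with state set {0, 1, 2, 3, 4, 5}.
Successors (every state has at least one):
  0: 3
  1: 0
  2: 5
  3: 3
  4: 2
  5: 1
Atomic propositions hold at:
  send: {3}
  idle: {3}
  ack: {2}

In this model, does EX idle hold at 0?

Sat(EX idle) = {s : some successor in {3}} = {0, 3}
0 ∈ Sat(EX idle) = {0, 3}, so the formula holds at 0.

Yes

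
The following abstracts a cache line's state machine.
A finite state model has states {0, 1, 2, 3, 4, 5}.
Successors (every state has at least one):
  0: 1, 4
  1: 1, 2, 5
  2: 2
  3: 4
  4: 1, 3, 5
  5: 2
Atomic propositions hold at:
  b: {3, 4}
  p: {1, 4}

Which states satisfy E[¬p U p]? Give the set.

Sat(¬p) = {0, 2, 3, 5}
E[¬p U p]: least fixpoint, start Z0 = Sat(p) = {1, 4}, add states in Sat(¬p) with some successor in Z. Z1 = {0, 1, 3, 4}; fixed.
Sat(E[¬p U p]) = {0, 1, 3, 4}

{0, 1, 3, 4}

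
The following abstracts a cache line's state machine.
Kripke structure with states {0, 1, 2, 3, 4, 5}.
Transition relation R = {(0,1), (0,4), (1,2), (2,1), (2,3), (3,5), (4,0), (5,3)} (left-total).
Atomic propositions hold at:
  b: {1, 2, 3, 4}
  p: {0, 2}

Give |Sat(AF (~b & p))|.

2

Sat(~b) = {0, 5}
Sat(~b & p) = {0}
AF (~b & p): least fixpoint, start Z0 = {0}, add states with every successor in Z. Z1 = {0, 4}; fixed.
Sat(AF (~b & p)) = {0, 4}
|Sat(AF (~b & p))| = |{0, 4}| = 2.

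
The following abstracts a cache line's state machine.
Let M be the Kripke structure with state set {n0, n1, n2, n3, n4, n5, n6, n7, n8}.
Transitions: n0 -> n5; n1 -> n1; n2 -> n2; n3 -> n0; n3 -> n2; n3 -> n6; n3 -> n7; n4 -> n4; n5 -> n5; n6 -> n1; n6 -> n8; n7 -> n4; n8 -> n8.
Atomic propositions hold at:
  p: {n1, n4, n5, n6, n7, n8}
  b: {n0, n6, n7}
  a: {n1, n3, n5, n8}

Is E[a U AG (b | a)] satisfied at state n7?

No

Sat(b | a) = {n0, n1, n3, n5, n6, n7, n8}
AG (b | a): greatest fixpoint, start Z0 = {n0, n1, n3, n5, n6, n7, n8}, keep only states in Sat with every successor in Z. Z1 = {n0, n1, n5, n6, n8}; fixed.
Sat(AG (b | a)) = {n0, n1, n5, n6, n8}
E[a U AG (b | a)]: least fixpoint, start Z0 = Sat(AG (b | a)) = {n0, n1, n5, n6, n8}, add states in Sat(a) with some successor in Z. Z1 = {n0, n1, n3, n5, n6, n8}; fixed.
Sat(E[a U AG (b | a)]) = {n0, n1, n3, n5, n6, n8}
n7 ∉ Sat(E[a U AG (b | a)]) = {n0, n1, n3, n5, n6, n8}, so the formula does not hold at n7.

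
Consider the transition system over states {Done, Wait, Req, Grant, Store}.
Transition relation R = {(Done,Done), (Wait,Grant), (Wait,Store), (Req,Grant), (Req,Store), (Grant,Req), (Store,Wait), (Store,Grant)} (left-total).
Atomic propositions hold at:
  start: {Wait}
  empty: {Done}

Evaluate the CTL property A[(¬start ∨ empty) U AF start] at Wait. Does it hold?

Sat(¬start) = {Done, Req, Grant, Store}
Sat(¬start ∨ empty) = {Done, Req, Grant, Store}
AF start: least fixpoint, start Z0 = {Wait}, add states with every successor in Z. Already a fixed point.
Sat(AF start) = {Wait}
A[(¬start ∨ empty) U AF start]: least fixpoint, start Z0 = Sat(AF start) = {Wait}, add states in Sat(¬start ∨ empty) with every successor in Z. Already a fixed point.
Sat(A[(¬start ∨ empty) U AF start]) = {Wait}
Wait ∈ Sat(A[(¬start ∨ empty) U AF start]) = {Wait}, so the formula holds at Wait.

Yes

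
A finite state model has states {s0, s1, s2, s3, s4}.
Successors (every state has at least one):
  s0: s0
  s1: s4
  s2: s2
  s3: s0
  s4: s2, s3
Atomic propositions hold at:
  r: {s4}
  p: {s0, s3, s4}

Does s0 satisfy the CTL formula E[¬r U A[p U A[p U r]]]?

No

Sat(¬r) = {s0, s1, s2, s3}
A[p U r]: least fixpoint, start Z0 = Sat(r) = {s4}, add states in Sat(p) with every successor in Z. Already a fixed point.
Sat(A[p U r]) = {s4}
A[p U A[p U r]]: least fixpoint, start Z0 = Sat(A[p U r]) = {s4}, add states in Sat(p) with every successor in Z. Already a fixed point.
Sat(A[p U A[p U r]]) = {s4}
E[¬r U A[p U A[p U r]]]: least fixpoint, start Z0 = Sat(A[p U A[p U r]]) = {s4}, add states in Sat(¬r) with some successor in Z. Z1 = {s1, s4}; fixed.
Sat(E[¬r U A[p U A[p U r]]]) = {s1, s4}
s0 ∉ Sat(E[¬r U A[p U A[p U r]]]) = {s1, s4}, so the formula does not hold at s0.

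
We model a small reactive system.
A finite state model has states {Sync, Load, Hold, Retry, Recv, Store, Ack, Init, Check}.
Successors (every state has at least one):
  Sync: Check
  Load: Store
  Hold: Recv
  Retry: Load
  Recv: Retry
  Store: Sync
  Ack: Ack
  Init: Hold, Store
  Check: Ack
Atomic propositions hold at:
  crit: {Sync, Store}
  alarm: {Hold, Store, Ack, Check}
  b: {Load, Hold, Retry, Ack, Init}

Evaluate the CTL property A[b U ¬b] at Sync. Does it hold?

Yes

Sat(¬b) = {Sync, Recv, Store, Check}
A[b U ¬b]: least fixpoint, start Z0 = Sat(¬b) = {Sync, Recv, Store, Check}, add states in Sat(b) with every successor in Z. Z1 = {Sync, Load, Hold, Recv, Store, Check}; Z2 = {Sync, Load, Hold, Retry, Recv, Store, Init, Check}; fixed.
Sat(A[b U ¬b]) = {Sync, Load, Hold, Retry, Recv, Store, Init, Check}
Sync ∈ Sat(A[b U ¬b]) = {Sync, Load, Hold, Retry, Recv, Store, Init, Check}, so the formula holds at Sync.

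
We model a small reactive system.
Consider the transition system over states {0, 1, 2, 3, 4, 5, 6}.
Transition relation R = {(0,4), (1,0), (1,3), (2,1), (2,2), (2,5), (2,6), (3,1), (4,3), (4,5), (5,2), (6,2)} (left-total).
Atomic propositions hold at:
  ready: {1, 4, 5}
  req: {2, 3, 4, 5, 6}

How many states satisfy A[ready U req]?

A[ready U req]: least fixpoint, start Z0 = Sat(req) = {2, 3, 4, 5, 6}, add states in Sat(ready) with every successor in Z. Already a fixed point.
Sat(A[ready U req]) = {2, 3, 4, 5, 6}
|Sat(A[ready U req])| = |{2, 3, 4, 5, 6}| = 5.

5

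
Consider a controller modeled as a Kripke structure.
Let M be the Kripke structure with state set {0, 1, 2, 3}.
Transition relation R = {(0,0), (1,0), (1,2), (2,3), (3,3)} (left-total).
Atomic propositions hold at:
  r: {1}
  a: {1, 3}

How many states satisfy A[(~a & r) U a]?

Sat(~a) = {0, 2}
Sat(~a & r) = ∅
A[(~a & r) U a]: least fixpoint, start Z0 = Sat(a) = {1, 3}, add states in Sat(~a & r) with every successor in Z. Already a fixed point.
Sat(A[(~a & r) U a]) = {1, 3}
|Sat(A[(~a & r) U a])| = |{1, 3}| = 2.

2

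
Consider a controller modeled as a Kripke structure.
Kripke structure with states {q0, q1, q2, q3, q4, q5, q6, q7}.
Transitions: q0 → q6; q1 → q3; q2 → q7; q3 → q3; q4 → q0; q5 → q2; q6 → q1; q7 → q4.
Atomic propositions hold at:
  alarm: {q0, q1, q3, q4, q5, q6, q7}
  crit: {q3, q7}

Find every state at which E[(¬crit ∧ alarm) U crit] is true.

{q0, q1, q3, q4, q6, q7}

Sat(¬crit) = {q0, q1, q2, q4, q5, q6}
Sat(¬crit ∧ alarm) = {q0, q1, q4, q5, q6}
E[(¬crit ∧ alarm) U crit]: least fixpoint, start Z0 = Sat(crit) = {q3, q7}, add states in Sat(¬crit ∧ alarm) with some successor in Z. Z1 = {q1, q3, q7}; Z2 = {q1, q3, q6, q7}; Z3 = {q0, q1, q3, q6, q7}; Z4 = {q0, q1, q3, q4, q6, q7}; fixed.
Sat(E[(¬crit ∧ alarm) U crit]) = {q0, q1, q3, q4, q6, q7}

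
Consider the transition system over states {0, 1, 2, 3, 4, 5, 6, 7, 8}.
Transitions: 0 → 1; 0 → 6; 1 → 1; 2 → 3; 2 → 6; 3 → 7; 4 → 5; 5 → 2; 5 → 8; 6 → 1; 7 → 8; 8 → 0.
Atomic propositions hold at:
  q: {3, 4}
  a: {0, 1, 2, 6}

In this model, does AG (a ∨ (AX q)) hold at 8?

No

Sat(AX q) = {s : every successor in {3, 4}} = ∅
Sat(a ∨ (AX q)) = {0, 1, 2, 6}
AG (a ∨ (AX q)): greatest fixpoint, start Z0 = {0, 1, 2, 6}, keep only states in Sat with every successor in Z. Z1 = {0, 1, 6}; fixed.
Sat(AG (a ∨ (AX q))) = {0, 1, 6}
8 ∉ Sat(AG (a ∨ (AX q))) = {0, 1, 6}, so the formula does not hold at 8.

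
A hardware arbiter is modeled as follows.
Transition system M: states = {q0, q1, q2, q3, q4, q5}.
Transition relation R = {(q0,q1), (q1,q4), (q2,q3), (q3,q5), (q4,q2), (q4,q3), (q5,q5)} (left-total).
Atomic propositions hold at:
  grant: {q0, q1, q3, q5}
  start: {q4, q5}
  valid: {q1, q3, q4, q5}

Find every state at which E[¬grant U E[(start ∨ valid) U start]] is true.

Sat(¬grant) = {q2, q4}
Sat(start ∨ valid) = {q1, q3, q4, q5}
E[(start ∨ valid) U start]: least fixpoint, start Z0 = Sat(start) = {q4, q5}, add states in Sat(start ∨ valid) with some successor in Z. Z1 = {q1, q3, q4, q5}; fixed.
Sat(E[(start ∨ valid) U start]) = {q1, q3, q4, q5}
E[¬grant U E[(start ∨ valid) U start]]: least fixpoint, start Z0 = Sat(E[(start ∨ valid) U start]) = {q1, q3, q4, q5}, add states in Sat(¬grant) with some successor in Z. Z1 = {q1, q2, q3, q4, q5}; fixed.
Sat(E[¬grant U E[(start ∨ valid) U start]]) = {q1, q2, q3, q4, q5}

{q1, q2, q3, q4, q5}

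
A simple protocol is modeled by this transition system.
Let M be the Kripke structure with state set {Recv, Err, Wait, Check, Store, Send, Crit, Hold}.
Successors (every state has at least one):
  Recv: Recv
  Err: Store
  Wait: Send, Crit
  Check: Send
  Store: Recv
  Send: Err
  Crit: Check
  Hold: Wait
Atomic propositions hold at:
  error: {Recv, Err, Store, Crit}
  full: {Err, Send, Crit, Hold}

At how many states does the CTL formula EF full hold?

6

EF full: least fixpoint, start Z0 = {Err, Send, Crit, Hold}, add states with some successor in Z. Z1 = {Err, Wait, Check, Send, Crit, Hold}; fixed.
Sat(EF full) = {Err, Wait, Check, Send, Crit, Hold}
|Sat(EF full)| = |{Err, Wait, Check, Send, Crit, Hold}| = 6.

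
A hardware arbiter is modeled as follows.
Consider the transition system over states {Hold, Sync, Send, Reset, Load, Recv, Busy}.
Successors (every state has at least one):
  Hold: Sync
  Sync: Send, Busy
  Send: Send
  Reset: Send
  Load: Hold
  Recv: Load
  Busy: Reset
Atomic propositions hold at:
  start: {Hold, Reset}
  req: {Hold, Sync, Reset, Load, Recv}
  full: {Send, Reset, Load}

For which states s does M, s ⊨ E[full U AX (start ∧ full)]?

Sat(start ∧ full) = {Reset}
Sat(AX (start ∧ full)) = {s : every successor in {Reset}} = {Busy}
E[full U AX (start ∧ full)]: least fixpoint, start Z0 = Sat(AX (start ∧ full)) = {Busy}, add states in Sat(full) with some successor in Z. Already a fixed point.
Sat(E[full U AX (start ∧ full)]) = {Busy}

{Busy}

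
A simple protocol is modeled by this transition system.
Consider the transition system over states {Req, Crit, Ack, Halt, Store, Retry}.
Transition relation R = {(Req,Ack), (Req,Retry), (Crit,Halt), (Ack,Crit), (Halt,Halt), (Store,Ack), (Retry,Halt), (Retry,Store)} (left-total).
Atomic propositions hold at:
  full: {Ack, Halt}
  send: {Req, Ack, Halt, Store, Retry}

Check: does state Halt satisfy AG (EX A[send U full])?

A[send U full]: least fixpoint, start Z0 = Sat(full) = {Ack, Halt}, add states in Sat(send) with every successor in Z. Z1 = {Ack, Halt, Store}; Z2 = {Ack, Halt, Store, Retry}; Z3 = {Req, Ack, Halt, Store, Retry}; fixed.
Sat(A[send U full]) = {Req, Ack, Halt, Store, Retry}
Sat(EX A[send U full]) = {s : some successor in {Req, Ack, Halt, Store, Retry}} = {Req, Crit, Halt, Store, Retry}
AG (EX A[send U full]): greatest fixpoint, start Z0 = {Req, Crit, Halt, Store, Retry}, keep only states in Sat with every successor in Z. Z1 = {Crit, Halt, Retry}; Z2 = {Crit, Halt}; fixed.
Sat(AG (EX A[send U full])) = {Crit, Halt}
Halt ∈ Sat(AG (EX A[send U full])) = {Crit, Halt}, so the formula holds at Halt.

Yes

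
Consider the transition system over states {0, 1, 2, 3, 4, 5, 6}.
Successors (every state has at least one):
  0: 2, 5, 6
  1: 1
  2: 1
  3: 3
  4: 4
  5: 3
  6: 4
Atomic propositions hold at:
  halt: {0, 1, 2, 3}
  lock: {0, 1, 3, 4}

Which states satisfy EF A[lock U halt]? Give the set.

A[lock U halt]: least fixpoint, start Z0 = Sat(halt) = {0, 1, 2, 3}, add states in Sat(lock) with every successor in Z. Already a fixed point.
Sat(A[lock U halt]) = {0, 1, 2, 3}
EF A[lock U halt]: least fixpoint, start Z0 = {0, 1, 2, 3}, add states with some successor in Z. Z1 = {0, 1, 2, 3, 5}; fixed.
Sat(EF A[lock U halt]) = {0, 1, 2, 3, 5}

{0, 1, 2, 3, 5}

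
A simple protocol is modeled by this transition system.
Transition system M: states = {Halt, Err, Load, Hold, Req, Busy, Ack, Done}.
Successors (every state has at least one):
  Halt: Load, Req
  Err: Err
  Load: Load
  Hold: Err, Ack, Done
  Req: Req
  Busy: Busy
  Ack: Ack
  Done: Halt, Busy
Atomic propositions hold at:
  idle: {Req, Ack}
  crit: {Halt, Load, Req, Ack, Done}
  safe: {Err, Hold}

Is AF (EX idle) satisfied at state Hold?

Sat(EX idle) = {s : some successor in {Req, Ack}} = {Halt, Hold, Req, Ack}
AF (EX idle): least fixpoint, start Z0 = {Halt, Hold, Req, Ack}, add states with every successor in Z. Already a fixed point.
Sat(AF (EX idle)) = {Halt, Hold, Req, Ack}
Hold ∈ Sat(AF (EX idle)) = {Halt, Hold, Req, Ack}, so the formula holds at Hold.

Yes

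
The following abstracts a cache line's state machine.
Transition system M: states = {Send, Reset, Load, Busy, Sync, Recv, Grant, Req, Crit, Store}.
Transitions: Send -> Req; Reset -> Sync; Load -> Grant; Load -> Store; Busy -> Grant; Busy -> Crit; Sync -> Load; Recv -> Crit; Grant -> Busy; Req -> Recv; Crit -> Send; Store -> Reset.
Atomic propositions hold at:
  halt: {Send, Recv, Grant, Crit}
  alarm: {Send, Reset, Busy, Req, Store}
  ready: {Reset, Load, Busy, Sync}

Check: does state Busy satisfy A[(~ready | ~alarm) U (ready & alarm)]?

Yes

Sat(~ready) = {Send, Recv, Grant, Req, Crit, Store}
Sat(~alarm) = {Load, Sync, Recv, Grant, Crit}
Sat(~ready | ~alarm) = {Send, Load, Sync, Recv, Grant, Req, Crit, Store}
Sat(ready & alarm) = {Reset, Busy}
A[(~ready | ~alarm) U (ready & alarm)]: least fixpoint, start Z0 = Sat((ready & alarm)) = {Reset, Busy}, add states in Sat(~ready | ~alarm) with every successor in Z. Z1 = {Reset, Busy, Grant, Store}; Z2 = {Reset, Load, Busy, Grant, Store}; Z3 = {Reset, Load, Busy, Sync, Grant, Store}; fixed.
Sat(A[(~ready | ~alarm) U (ready & alarm)]) = {Reset, Load, Busy, Sync, Grant, Store}
Busy ∈ Sat(A[(~ready | ~alarm) U (ready & alarm)]) = {Reset, Load, Busy, Sync, Grant, Store}, so the formula holds at Busy.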